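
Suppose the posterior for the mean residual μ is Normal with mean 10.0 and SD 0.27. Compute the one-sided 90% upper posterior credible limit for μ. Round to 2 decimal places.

10.35

Need U with P(μ ≤ U) = 0.90: U = 10.0 + z_{0.1}·0.27.
z = 1.282; U = 10.0 + 1.282 × 0.27 = 10.35.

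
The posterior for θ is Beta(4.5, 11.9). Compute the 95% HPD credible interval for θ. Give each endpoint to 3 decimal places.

The posterior is unimodal and skewed, so the HPD interval has equal density at both endpoints and is the shortest 95% interval.
Solving f(0.080) = f(0.484) with F(0.484) − F(0.080) = 0.95 gives [0.080, 0.484].
For comparison, the equal-tailed interval is [0.095, 0.506]; the HPD is narrower and shifted toward the mode.

[0.080, 0.484]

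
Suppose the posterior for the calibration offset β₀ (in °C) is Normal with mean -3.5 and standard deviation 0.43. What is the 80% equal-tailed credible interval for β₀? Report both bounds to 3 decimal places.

[-4.051, -2.949]

The posterior is symmetric, so the 80% equal-tailed interval is β₀ = -3.5 ± z·0.43 with z = 1.282.
Half-width: 1.282 × 0.43 = 0.551.
-3.5 − 0.551 = -4.051; -3.5 + 0.551 = -2.949.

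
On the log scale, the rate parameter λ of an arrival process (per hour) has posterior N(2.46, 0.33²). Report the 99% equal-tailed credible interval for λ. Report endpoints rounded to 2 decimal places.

[5.00, 27.39]

On the log scale the 99% interval is 2.46 ± 2.576 × 0.33 = [1.6100, 3.3100].
Exponentiate: [e^1.6100, e^3.3100] = [5.00, 27.39].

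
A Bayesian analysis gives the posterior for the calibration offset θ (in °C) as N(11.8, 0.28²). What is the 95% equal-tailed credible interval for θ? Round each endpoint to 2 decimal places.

[11.25, 12.35]

The posterior is symmetric, so the 95% equal-tailed interval is θ = 11.8 ± z·0.28 with z = 1.960.
Half-width: 1.960 × 0.28 = 0.55.
11.8 − 0.55 = 11.25; 11.8 + 0.55 = 12.35.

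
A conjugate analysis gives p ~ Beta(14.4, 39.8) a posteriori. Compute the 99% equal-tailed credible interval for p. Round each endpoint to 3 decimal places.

Posterior: Beta(14.4, 39.8).
Equal-tailed 99% interval: the 0.005 and 0.995 quantiles of Beta(14.4, 39.8).
Posterior mean ≈ 0.266, SD ≈ 0.059; a Normal approximation gives roughly [0.113, 0.419].
Exact: F⁻¹(0.005) = 0.131; F⁻¹(0.995) = 0.432.

[0.131, 0.432]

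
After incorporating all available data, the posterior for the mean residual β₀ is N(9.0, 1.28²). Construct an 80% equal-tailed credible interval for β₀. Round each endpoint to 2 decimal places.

[7.36, 10.64]

The posterior is symmetric, so the 80% equal-tailed interval is β₀ = 9.0 ± z·1.28 with z = 1.282.
Half-width: 1.282 × 1.28 = 1.64.
9.0 − 1.64 = 7.36; 9.0 + 1.64 = 10.64.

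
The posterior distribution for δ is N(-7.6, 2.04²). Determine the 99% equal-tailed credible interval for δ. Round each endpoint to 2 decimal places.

[-12.85, -2.35]

The posterior is symmetric, so the 99% equal-tailed interval is δ = -7.6 ± z·2.04 with z = 2.576.
Half-width: 2.576 × 2.04 = 5.25.
-7.6 − 5.25 = -12.85; -7.6 + 5.25 = -2.35.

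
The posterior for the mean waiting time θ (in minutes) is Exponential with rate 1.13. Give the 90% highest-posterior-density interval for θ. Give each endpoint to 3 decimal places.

The exponential density is strictly decreasing on [0, ∞), so the HPD interval is anchored at 0: [0, q] with P(θ ≤ q) = 0.90.
q = −ln(1 − 0.90) / 1.13 = 2.3026 / 1.13 = 2.038.

[0.000, 2.038]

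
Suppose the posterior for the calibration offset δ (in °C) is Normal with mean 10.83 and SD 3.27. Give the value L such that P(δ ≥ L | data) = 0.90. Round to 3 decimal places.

Need L with P(δ ≥ L) = 0.90: L = 10.83 − z_{0.1}·3.27.
z = 1.282; L = 10.83 − 1.282 × 3.27 = 6.639.

6.639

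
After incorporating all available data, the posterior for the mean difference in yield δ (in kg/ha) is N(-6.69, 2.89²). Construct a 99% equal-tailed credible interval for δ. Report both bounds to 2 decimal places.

The posterior is symmetric, so the 99% equal-tailed interval is δ = -6.69 ± z·2.89 with z = 2.576.
Half-width: 2.576 × 2.89 = 7.44.
-6.69 − 7.44 = -14.13; -6.69 + 7.44 = 0.75.

[-14.13, 0.75]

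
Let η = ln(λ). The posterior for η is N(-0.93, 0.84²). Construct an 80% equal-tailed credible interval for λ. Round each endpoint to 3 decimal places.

On the log scale the 80% interval is -0.93 ± 1.282 × 0.84 = [-2.0065, 0.1465].
Exponentiate: [e^-2.0065, e^0.1465] = [0.134, 1.158].

[0.134, 1.158]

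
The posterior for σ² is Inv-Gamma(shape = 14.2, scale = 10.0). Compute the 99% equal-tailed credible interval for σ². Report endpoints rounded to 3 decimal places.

[0.388, 1.572]

Inverse-Gamma(14.2, 10.0) quantiles: F⁻¹(0.005) and F⁻¹(0.995).
Equivalently, 1/σ² ~ Gamma(14.2, rate = 10.0); invert its 0.995 and 0.005 quantiles.
Posterior mean ≈ 0.758, SD ≈ 0.217; a Normal approximation gives roughly [0.199, 1.316].
Exact: lower = 0.388; upper = 1.572.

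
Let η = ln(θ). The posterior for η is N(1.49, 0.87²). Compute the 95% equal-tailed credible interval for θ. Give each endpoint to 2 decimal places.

On the log scale the 95% interval is 1.49 ± 1.960 × 0.87 = [-0.2152, 3.1952].
Exponentiate: [e^-0.2152, e^3.1952] = [0.81, 24.41].

[0.81, 24.41]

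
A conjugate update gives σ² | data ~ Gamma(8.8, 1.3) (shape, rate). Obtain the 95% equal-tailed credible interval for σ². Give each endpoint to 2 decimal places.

Posterior: Gamma(shape 8.8, rate 1.3).
Equal-tailed 95% interval: Gamma(8.8, 1.3) quantiles at 0.025 and 0.975.
Posterior mean ≈ 6.77, SD ≈ 2.28; a Normal approximation gives roughly [2.30, 11.24].
Exact: lower = 3.06; upper = 11.92.

[3.06, 11.92]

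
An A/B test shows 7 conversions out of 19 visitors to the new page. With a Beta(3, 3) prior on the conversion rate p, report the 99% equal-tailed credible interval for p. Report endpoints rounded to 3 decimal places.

[0.176, 0.653]

Posterior: Beta(3+7, 3+12) = Beta(10, 15).
Equal-tailed 99% interval: the 0.005 and 0.995 quantiles of Beta(10, 15).
Posterior mean ≈ 0.400, SD ≈ 0.096; a Normal approximation gives roughly [0.153, 0.647].
Exact: F⁻¹(0.005) = 0.176; F⁻¹(0.995) = 0.653.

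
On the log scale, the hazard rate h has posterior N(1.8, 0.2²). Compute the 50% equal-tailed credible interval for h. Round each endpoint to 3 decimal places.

[5.286, 6.923]

On the log scale the 50% interval is 1.8 ± 0.674 × 0.2 = [1.6651, 1.9349].
Exponentiate: [e^1.6651, e^1.9349] = [5.286, 6.923].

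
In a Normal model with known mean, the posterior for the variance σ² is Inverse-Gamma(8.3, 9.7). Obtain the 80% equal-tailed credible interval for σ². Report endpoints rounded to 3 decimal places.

Inverse-Gamma(8.3, 9.7) quantiles: F⁻¹(0.1) and F⁻¹(0.9).
Equivalently, 1/σ² ~ Gamma(8.3, rate = 9.7); invert its 0.9 and 0.1 quantiles.
Posterior mean ≈ 1.329, SD ≈ 0.529; a Normal approximation gives roughly [0.650, 2.007].
Exact: lower = 0.799; upper = 1.985.

[0.799, 1.985]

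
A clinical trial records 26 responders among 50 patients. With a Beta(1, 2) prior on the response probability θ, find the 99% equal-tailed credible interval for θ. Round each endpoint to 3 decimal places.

[0.337, 0.681]

Posterior: Beta(1+26, 2+24) = Beta(27, 26).
Equal-tailed 99% interval: the 0.005 and 0.995 quantiles of Beta(27, 26).
Posterior mean ≈ 0.509, SD ≈ 0.068; a Normal approximation gives roughly [0.334, 0.685].
Exact: F⁻¹(0.005) = 0.337; F⁻¹(0.995) = 0.681.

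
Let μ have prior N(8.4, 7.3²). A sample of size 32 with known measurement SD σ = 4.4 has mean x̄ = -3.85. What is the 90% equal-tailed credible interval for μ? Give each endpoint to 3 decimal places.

[-4.985, -2.440]

Posterior precision = 1/7.3² + 32/4.4² = 0.0188 + 1.6529 = 1.6717, so posterior SD = 0.7734.
Posterior mean = (8.4/7.3² + 32·-3.85/4.4²) / 1.6717 = -3.7125.
Interval: -3.7125 ± 1.645 × 0.7734 → [-4.985, -2.440].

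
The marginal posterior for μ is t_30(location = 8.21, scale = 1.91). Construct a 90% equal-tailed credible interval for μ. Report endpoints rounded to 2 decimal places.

The t_30 distribution is symmetric; the 90% interval is 8.21 ± t·1.91 with t_{0.95,30} = 1.697.
Half-width: 1.697 × 1.91 = 3.24.
8.21 − 3.24 = 4.97; 8.21 + 3.24 = 11.45.

[4.97, 11.45]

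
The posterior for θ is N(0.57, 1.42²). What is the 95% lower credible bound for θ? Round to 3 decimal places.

-1.766

Need L with P(θ ≥ L) = 0.95: L = 0.57 − z_{0.05}·1.42.
z = 1.645; L = 0.57 − 1.645 × 1.42 = -1.766.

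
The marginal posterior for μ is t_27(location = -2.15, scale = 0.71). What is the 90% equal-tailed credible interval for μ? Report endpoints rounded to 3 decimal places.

[-3.359, -0.941]

The t_27 distribution is symmetric; the 90% interval is -2.15 ± t·0.71 with t_{0.95,27} = 1.703.
Half-width: 1.703 × 0.71 = 1.209.
-2.15 − 1.209 = -3.359; -2.15 + 1.209 = -0.941.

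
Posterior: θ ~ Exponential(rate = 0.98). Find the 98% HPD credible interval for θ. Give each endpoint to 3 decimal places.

The exponential density is strictly decreasing on [0, ∞), so the HPD interval is anchored at 0: [0, q] with P(θ ≤ q) = 0.98.
q = −ln(1 − 0.98) / 0.98 = 3.9120 / 0.98 = 3.992.

[0.000, 3.992]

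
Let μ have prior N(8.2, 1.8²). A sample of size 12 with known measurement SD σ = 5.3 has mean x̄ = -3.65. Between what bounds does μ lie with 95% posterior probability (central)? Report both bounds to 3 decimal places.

[-0.964, 3.605]

Posterior precision = 1/1.8² + 12/5.3² = 0.3086 + 0.4272 = 0.7358, so posterior SD = 1.1658.
Posterior mean = (8.2/1.8² + 12·-3.65/5.3²) / 0.7358 = 1.3204.
Interval: 1.3204 ± 1.960 × 1.1658 → [-0.964, 3.605].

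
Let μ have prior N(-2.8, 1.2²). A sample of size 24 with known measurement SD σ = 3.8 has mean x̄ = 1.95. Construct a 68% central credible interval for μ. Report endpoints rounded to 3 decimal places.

Posterior precision = 1/1.2² + 24/3.8² = 0.6944 + 1.6620 = 2.3565, so posterior SD = 0.6514.
Posterior mean = (-2.8/1.2² + 24·1.95/3.8²) / 2.3565 = 0.5502.
Interval: 0.5502 ± 0.994 × 0.6514 → [-0.098, 1.198].

[-0.098, 1.198]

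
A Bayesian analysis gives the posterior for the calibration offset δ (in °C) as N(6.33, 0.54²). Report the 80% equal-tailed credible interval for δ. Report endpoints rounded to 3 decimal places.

[5.638, 7.022]

The posterior is symmetric, so the 80% equal-tailed interval is δ = 6.33 ± z·0.54 with z = 1.282.
Half-width: 1.282 × 0.54 = 0.692.
6.33 − 0.692 = 5.638; 6.33 + 0.692 = 7.022.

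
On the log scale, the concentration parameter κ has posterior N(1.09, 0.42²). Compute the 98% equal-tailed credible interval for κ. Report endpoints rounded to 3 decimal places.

On the log scale the 98% interval is 1.09 ± 2.326 × 0.42 = [0.1129, 2.0671].
Exponentiate: [e^0.1129, e^2.0671] = [1.120, 7.902].

[1.120, 7.902]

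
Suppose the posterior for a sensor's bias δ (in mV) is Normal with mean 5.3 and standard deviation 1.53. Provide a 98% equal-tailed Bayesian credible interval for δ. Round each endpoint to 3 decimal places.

[1.741, 8.859]

The posterior is symmetric, so the 98% equal-tailed interval is δ = 5.3 ± z·1.53 with z = 2.326.
Half-width: 2.326 × 1.53 = 3.559.
5.3 − 3.559 = 1.741; 5.3 + 3.559 = 8.859.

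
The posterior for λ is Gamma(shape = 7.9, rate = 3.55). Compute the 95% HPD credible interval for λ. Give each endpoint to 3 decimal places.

[0.820, 3.802]

The posterior is unimodal and skewed, so the HPD interval has equal density at both endpoints and is the shortest 95% interval.
Solving f(0.820) = f(3.802) with F(3.802) − F(0.820) = 0.95 gives [0.820, 3.802].
For comparison, the equal-tailed interval is [0.955, 4.025]; the HPD is narrower and shifted toward the mode.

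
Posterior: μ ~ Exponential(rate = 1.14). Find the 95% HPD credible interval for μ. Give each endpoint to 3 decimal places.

The exponential density is strictly decreasing on [0, ∞), so the HPD interval is anchored at 0: [0, q] with P(μ ≤ q) = 0.95.
q = −ln(1 − 0.95) / 1.14 = 2.9957 / 1.14 = 2.628.

[0.000, 2.628]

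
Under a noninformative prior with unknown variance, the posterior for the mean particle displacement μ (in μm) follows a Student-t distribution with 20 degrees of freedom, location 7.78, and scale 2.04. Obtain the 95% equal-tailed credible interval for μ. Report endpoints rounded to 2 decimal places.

The t_20 distribution is symmetric; the 95% interval is 7.78 ± t·2.04 with t_{0.975,20} = 2.086.
Half-width: 2.086 × 2.04 = 4.26.
7.78 − 4.26 = 3.52; 7.78 + 4.26 = 12.04.

[3.52, 12.04]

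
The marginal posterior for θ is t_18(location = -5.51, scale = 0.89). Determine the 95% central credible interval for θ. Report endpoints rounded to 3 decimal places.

The t_18 distribution is symmetric; the 95% interval is -5.51 ± t·0.89 with t_{0.975,18} = 2.101.
Half-width: 2.101 × 0.89 = 1.870.
-5.51 − 1.870 = -7.380; -5.51 + 1.870 = -3.640.

[-7.380, -3.640]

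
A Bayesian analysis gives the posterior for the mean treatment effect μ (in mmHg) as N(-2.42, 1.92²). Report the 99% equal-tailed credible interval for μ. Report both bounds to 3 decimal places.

The posterior is symmetric, so the 99% equal-tailed interval is μ = -2.42 ± z·1.92 with z = 2.576.
Half-width: 2.576 × 1.92 = 4.946.
-2.42 − 4.946 = -7.366; -2.42 + 4.946 = 2.526.

[-7.366, 2.526]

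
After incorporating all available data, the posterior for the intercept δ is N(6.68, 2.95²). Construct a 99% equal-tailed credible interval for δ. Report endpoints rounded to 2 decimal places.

[-0.92, 14.28]

The posterior is symmetric, so the 99% equal-tailed interval is δ = 6.68 ± z·2.95 with z = 2.576.
Half-width: 2.576 × 2.95 = 7.60.
6.68 − 7.60 = -0.92; 6.68 + 7.60 = 14.28.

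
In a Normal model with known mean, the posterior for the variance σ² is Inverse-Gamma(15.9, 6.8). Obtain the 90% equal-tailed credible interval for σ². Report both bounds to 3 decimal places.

Inverse-Gamma(15.9, 6.8) quantiles: F⁻¹(0.05) and F⁻¹(0.95).
Equivalently, 1/σ² ~ Gamma(15.9, rate = 6.8); invert its 0.95 and 0.05 quantiles.
Posterior mean ≈ 0.456, SD ≈ 0.122; a Normal approximation gives roughly [0.255, 0.658].
Exact: lower = 0.296; upper = 0.683.

[0.296, 0.683]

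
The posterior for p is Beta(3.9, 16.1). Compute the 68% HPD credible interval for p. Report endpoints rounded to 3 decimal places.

The posterior is unimodal and skewed, so the HPD interval has equal density at both endpoints and is the shortest 68% interval.
Solving f(0.089) = f(0.256) with F(0.256) − F(0.089) = 0.68 gives [0.089, 0.256].
For comparison, the equal-tailed interval is [0.109, 0.282]; the HPD is narrower and shifted toward the mode.

[0.089, 0.256]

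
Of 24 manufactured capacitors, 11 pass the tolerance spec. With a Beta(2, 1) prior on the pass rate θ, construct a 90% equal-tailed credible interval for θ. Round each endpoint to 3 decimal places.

[0.327, 0.638]

Posterior: Beta(2+11, 1+13) = Beta(13, 14).
Equal-tailed 90% interval: the 0.05 and 0.95 quantiles of Beta(13, 14).
Posterior mean ≈ 0.481, SD ≈ 0.094; a Normal approximation gives roughly [0.326, 0.637].
Exact: F⁻¹(0.05) = 0.327; F⁻¹(0.95) = 0.638.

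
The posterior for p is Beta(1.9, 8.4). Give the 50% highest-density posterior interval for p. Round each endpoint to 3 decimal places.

The posterior is unimodal and skewed, so the HPD interval has equal density at both endpoints and is the shortest 50% interval.
Solving f(0.051) = f(0.193) with F(0.193) − F(0.051) = 0.50 gives [0.051, 0.193].
For comparison, the equal-tailed interval is [0.096, 0.252]; the HPD is narrower and shifted toward the mode.

[0.051, 0.193]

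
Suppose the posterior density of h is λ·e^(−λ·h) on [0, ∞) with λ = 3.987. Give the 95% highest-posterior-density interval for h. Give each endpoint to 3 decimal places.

[0.000, 0.751]

The exponential density is strictly decreasing on [0, ∞), so the HPD interval is anchored at 0: [0, q] with P(h ≤ q) = 0.95.
q = −ln(1 − 0.95) / 3.987 = 2.9957 / 3.987 = 0.751.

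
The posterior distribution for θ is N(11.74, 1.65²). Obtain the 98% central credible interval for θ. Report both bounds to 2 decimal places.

[7.90, 15.58]

The posterior is symmetric, so the 98% equal-tailed interval is θ = 11.74 ± z·1.65 with z = 2.326.
Half-width: 2.326 × 1.65 = 3.84.
11.74 − 3.84 = 7.90; 11.74 + 3.84 = 15.58.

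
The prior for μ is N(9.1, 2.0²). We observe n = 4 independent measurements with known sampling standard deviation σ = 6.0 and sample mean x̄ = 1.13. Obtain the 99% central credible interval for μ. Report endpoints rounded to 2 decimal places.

Posterior precision = 1/2.0² + 4/6.0² = 0.2500 + 0.1111 = 0.3611, so posterior SD = 1.6641.
Posterior mean = (9.1/2.0² + 4·1.13/6.0²) / 0.3611 = 6.6477.
Interval: 6.6477 ± 2.576 × 1.6641 → [2.36, 10.93].

[2.36, 10.93]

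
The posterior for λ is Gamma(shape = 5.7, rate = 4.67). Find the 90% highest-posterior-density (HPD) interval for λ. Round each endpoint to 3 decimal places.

The posterior is unimodal and skewed, so the HPD interval has equal density at both endpoints and is the shortest 90% interval.
Solving f(0.415) = f(1.995) with F(1.995) − F(0.415) = 0.90 gives [0.415, 1.995].
For comparison, the equal-tailed interval is [0.517, 2.165]; the HPD is narrower and shifted toward the mode.

[0.415, 1.995]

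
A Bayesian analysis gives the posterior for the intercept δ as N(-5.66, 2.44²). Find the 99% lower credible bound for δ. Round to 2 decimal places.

Need L with P(δ ≥ L) = 0.99: L = -5.66 − z_{0.01}·2.44.
z = 2.326; L = -5.66 − 2.326 × 2.44 = -11.34.

-11.34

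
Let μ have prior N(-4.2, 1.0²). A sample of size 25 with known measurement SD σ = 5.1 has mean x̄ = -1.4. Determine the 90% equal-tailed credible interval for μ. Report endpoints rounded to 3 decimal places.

Posterior precision = 1/1.0² + 25/5.1² = 1.0000 + 0.9612 = 1.9612, so posterior SD = 0.7141.
Posterior mean = (-4.2/1.0² + 25·-1.4/5.1²) / 1.9612 = -2.8277.
Interval: -2.8277 ± 1.645 × 0.7141 → [-4.002, -1.653].

[-4.002, -1.653]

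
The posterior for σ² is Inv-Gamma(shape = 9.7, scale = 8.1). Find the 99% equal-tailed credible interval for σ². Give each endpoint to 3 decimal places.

[0.414, 2.289]

Inverse-Gamma(9.7, 8.1) quantiles: F⁻¹(0.005) and F⁻¹(0.995).
Equivalently, 1/σ² ~ Gamma(9.7, rate = 8.1); invert its 0.995 and 0.005 quantiles.
Posterior mean ≈ 0.931, SD ≈ 0.336; a Normal approximation gives roughly [0.067, 1.795].
Exact: lower = 0.414; upper = 2.289.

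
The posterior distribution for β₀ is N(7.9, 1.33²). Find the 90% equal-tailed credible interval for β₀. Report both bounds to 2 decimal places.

[5.71, 10.09]

The posterior is symmetric, so the 90% equal-tailed interval is β₀ = 7.9 ± z·1.33 with z = 1.645.
Half-width: 1.645 × 1.33 = 2.19.
7.9 − 2.19 = 5.71; 7.9 + 2.19 = 10.09.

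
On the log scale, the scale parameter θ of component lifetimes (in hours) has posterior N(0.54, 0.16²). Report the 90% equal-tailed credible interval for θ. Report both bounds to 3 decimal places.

[1.319, 2.233]

On the log scale the 90% interval is 0.54 ± 1.645 × 0.16 = [0.2768, 0.8032].
Exponentiate: [e^0.2768, e^0.8032] = [1.319, 2.233].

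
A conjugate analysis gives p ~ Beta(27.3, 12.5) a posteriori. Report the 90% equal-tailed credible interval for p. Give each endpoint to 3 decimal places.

[0.561, 0.800]

Posterior: Beta(27.3, 12.5).
Equal-tailed 90% interval: the 0.05 and 0.95 quantiles of Beta(27.3, 12.5).
Posterior mean ≈ 0.686, SD ≈ 0.073; a Normal approximation gives roughly [0.566, 0.805].
Exact: F⁻¹(0.05) = 0.561; F⁻¹(0.95) = 0.800.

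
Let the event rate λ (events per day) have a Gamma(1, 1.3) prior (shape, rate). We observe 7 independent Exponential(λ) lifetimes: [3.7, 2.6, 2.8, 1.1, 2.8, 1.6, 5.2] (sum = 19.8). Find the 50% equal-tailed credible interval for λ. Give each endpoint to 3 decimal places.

Posterior: Gamma(1+7, 1.3+19.8) = Gamma(8, 21.1) (shape, rate).
Equal-tailed 50% interval: Gamma(8, 21.1) quantiles at 0.25 and 0.75.
Posterior mean ≈ 0.379, SD ≈ 0.134; a Normal approximation gives roughly [0.289, 0.470].
Exact: lower = 0.282; upper = 0.459.

[0.282, 0.459]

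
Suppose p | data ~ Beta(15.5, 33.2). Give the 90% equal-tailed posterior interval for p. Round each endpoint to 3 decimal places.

[0.214, 0.431]

Posterior: Beta(15.5, 33.2).
Equal-tailed 90% interval: the 0.05 and 0.95 quantiles of Beta(15.5, 33.2).
Posterior mean ≈ 0.318, SD ≈ 0.066; a Normal approximation gives roughly [0.210, 0.427].
Exact: F⁻¹(0.05) = 0.214; F⁻¹(0.95) = 0.431.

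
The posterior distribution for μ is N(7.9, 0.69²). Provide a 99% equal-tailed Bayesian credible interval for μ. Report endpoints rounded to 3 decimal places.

[6.123, 9.677]

The posterior is symmetric, so the 99% equal-tailed interval is μ = 7.9 ± z·0.69 with z = 2.576.
Half-width: 2.576 × 0.69 = 1.777.
7.9 − 1.777 = 6.123; 7.9 + 1.777 = 9.677.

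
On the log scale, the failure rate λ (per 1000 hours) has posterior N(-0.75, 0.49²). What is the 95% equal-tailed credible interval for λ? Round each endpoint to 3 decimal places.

[0.181, 1.234]

On the log scale the 95% interval is -0.75 ± 1.960 × 0.49 = [-1.7104, 0.2104].
Exponentiate: [e^-1.7104, e^0.2104] = [0.181, 1.234].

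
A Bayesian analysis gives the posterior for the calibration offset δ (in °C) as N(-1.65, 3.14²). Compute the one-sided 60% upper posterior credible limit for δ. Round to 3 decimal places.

Need U with P(δ ≤ U) = 0.60: U = -1.65 + z_{0.4}·3.14.
z = 0.253; U = -1.65 + 0.253 × 3.14 = -0.854.

-0.854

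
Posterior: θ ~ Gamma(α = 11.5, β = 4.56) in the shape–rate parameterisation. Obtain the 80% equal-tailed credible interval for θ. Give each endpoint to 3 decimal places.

[1.628, 3.510]

Posterior: Gamma(shape 11.5, rate 4.56).
Equal-tailed 80% interval: Gamma(11.5, 4.56) quantiles at 0.1 and 0.9.
Posterior mean ≈ 2.522, SD ≈ 0.744; a Normal approximation gives roughly [1.569, 3.475].
Exact: lower = 1.628; upper = 3.510.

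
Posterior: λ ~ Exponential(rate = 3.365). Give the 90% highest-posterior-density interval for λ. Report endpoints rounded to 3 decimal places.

[0.000, 0.684]

The exponential density is strictly decreasing on [0, ∞), so the HPD interval is anchored at 0: [0, q] with P(λ ≤ q) = 0.90.
q = −ln(1 − 0.90) / 3.365 = 2.3026 / 3.365 = 0.684.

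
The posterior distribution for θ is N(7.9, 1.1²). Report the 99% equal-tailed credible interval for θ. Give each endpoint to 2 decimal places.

The posterior is symmetric, so the 99% equal-tailed interval is θ = 7.9 ± z·1.1 with z = 2.576.
Half-width: 2.576 × 1.1 = 2.83.
7.9 − 2.83 = 5.07; 7.9 + 2.83 = 10.73.

[5.07, 10.73]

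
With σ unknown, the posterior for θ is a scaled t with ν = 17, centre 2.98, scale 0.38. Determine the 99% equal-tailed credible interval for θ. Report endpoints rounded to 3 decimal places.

[1.879, 4.081]

The t_17 distribution is symmetric; the 99% interval is 2.98 ± t·0.38 with t_{0.995,17} = 2.898.
Half-width: 2.898 × 0.38 = 1.101.
2.98 − 1.101 = 1.879; 2.98 + 1.101 = 4.081.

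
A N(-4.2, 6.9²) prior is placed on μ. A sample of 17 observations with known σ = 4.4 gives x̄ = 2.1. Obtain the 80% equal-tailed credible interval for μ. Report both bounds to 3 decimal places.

[0.601, 3.304]

Posterior precision = 1/6.9² + 17/4.4² = 0.0210 + 0.8781 = 0.8991, so posterior SD = 1.0546.
Posterior mean = (-4.2/6.9² + 17·2.1/4.4²) / 0.8991 = 1.9528.
Interval: 1.9528 ± 1.282 × 1.0546 → [0.601, 3.304].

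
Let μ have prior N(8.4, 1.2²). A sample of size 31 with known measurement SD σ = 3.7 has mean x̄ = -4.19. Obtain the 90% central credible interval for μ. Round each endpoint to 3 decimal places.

Posterior precision = 1/1.2² + 31/3.7² = 0.6944 + 2.2644 = 2.9589, so posterior SD = 0.5813.
Posterior mean = (8.4/1.2² + 31·-4.19/3.7²) / 2.9589 = -1.2351.
Interval: -1.2351 ± 1.645 × 0.5813 → [-2.191, -0.279].

[-2.191, -0.279]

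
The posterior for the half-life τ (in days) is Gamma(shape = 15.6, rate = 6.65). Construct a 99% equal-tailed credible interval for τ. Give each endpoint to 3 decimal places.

Posterior: Gamma(shape 15.6, rate 6.65).
Equal-tailed 99% interval: Gamma(15.6, 6.65) quantiles at 0.005 and 0.995.
Posterior mean ≈ 2.346, SD ≈ 0.594; a Normal approximation gives roughly [0.816, 3.876].
Exact: lower = 1.097; upper = 4.156.

[1.097, 4.156]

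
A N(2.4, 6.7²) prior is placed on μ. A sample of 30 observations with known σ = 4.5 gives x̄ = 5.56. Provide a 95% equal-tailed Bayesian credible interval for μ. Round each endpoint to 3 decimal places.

Posterior precision = 1/6.7² + 30/4.5² = 0.0223 + 1.4815 = 1.5038, so posterior SD = 0.8155.
Posterior mean = (2.4/6.7² + 30·5.56/4.5²) / 1.5038 = 5.5132.
Interval: 5.5132 ± 1.960 × 0.8155 → [3.915, 7.111].

[3.915, 7.111]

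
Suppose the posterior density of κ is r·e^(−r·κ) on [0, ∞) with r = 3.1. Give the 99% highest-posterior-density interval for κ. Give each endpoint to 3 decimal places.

The exponential density is strictly decreasing on [0, ∞), so the HPD interval is anchored at 0: [0, q] with P(κ ≤ q) = 0.99.
q = −ln(1 − 0.99) / 3.1 = 4.6052 / 3.1 = 1.486.

[0.000, 1.486]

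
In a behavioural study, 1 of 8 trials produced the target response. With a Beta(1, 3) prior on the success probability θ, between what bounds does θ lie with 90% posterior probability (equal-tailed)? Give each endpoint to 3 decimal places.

[0.033, 0.364]

Posterior: Beta(1+1, 3+7) = Beta(2, 10).
Equal-tailed 90% interval: the 0.05 and 0.95 quantiles of Beta(2, 10).
Posterior mean ≈ 0.167, SD ≈ 0.103; a Normal approximation gives roughly [-0.003, 0.337].
Exact: F⁻¹(0.05) = 0.033; F⁻¹(0.95) = 0.364.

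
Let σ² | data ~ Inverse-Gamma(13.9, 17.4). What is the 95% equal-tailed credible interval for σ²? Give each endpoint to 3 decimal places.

[0.787, 2.295]

Inverse-Gamma(13.9, 17.4) quantiles: F⁻¹(0.025) and F⁻¹(0.975).
Equivalently, 1/σ² ~ Gamma(13.9, rate = 17.4); invert its 0.975 and 0.025 quantiles.
Posterior mean ≈ 1.349, SD ≈ 0.391; a Normal approximation gives roughly [0.582, 2.115].
Exact: lower = 0.787; upper = 2.295.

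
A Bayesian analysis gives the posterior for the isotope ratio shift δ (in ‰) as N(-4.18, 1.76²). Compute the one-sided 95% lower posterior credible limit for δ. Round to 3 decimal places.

Need L with P(δ ≥ L) = 0.95: L = -4.18 − z_{0.05}·1.76.
z = 1.645; L = -4.18 − 1.645 × 1.76 = -7.075.

-7.075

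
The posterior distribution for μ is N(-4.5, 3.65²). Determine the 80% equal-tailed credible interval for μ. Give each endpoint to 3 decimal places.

[-9.178, 0.178]

The posterior is symmetric, so the 80% equal-tailed interval is μ = -4.5 ± z·3.65 with z = 1.282.
Half-width: 1.282 × 3.65 = 4.678.
-4.5 − 4.678 = -9.178; -4.5 + 4.678 = 0.178.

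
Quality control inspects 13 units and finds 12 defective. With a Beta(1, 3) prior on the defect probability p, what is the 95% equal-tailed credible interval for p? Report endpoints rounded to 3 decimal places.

[0.544, 0.927]

Posterior: Beta(1+12, 3+1) = Beta(13, 4).
Equal-tailed 95% interval: the 0.025 and 0.975 quantiles of Beta(13, 4).
Posterior mean ≈ 0.765, SD ≈ 0.100; a Normal approximation gives roughly [0.569, 0.961].
Exact: F⁻¹(0.025) = 0.544; F⁻¹(0.975) = 0.927.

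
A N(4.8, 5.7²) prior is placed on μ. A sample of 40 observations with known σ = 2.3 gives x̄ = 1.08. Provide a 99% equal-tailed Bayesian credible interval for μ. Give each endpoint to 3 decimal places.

Posterior precision = 1/5.7² + 40/2.3² = 0.0308 + 7.5614 = 7.5922, so posterior SD = 0.3629.
Posterior mean = (4.8/5.7² + 40·1.08/2.3²) / 7.5922 = 1.0951.
Interval: 1.0951 ± 2.576 × 0.3629 → [0.160, 2.030].

[0.160, 2.030]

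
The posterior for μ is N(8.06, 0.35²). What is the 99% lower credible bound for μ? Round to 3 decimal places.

Need L with P(μ ≥ L) = 0.99: L = 8.06 − z_{0.01}·0.35.
z = 2.326; L = 8.06 − 2.326 × 0.35 = 7.246.

7.246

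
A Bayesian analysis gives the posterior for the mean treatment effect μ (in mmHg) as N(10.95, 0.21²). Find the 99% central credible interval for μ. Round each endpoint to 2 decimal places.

[10.41, 11.49]

The posterior is symmetric, so the 99% equal-tailed interval is μ = 10.95 ± z·0.21 with z = 2.576.
Half-width: 2.576 × 0.21 = 0.54.
10.95 − 0.54 = 10.41; 10.95 + 0.54 = 11.49.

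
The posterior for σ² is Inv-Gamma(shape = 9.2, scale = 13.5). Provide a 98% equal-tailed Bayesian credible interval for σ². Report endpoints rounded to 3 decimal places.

[0.764, 3.719]

Inverse-Gamma(9.2, 13.5) quantiles: F⁻¹(0.01) and F⁻¹(0.99).
Equivalently, 1/σ² ~ Gamma(9.2, rate = 13.5); invert its 0.99 and 0.01 quantiles.
Posterior mean ≈ 1.646, SD ≈ 0.614; a Normal approximation gives roughly [0.219, 3.074].
Exact: lower = 0.764; upper = 3.719.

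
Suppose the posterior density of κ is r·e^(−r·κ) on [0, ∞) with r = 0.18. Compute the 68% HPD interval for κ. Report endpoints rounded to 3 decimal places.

[0.000, 6.330]

The exponential density is strictly decreasing on [0, ∞), so the HPD interval is anchored at 0: [0, q] with P(κ ≤ q) = 0.68.
q = −ln(1 − 0.68) / 0.18 = 1.1394 / 0.18 = 6.330.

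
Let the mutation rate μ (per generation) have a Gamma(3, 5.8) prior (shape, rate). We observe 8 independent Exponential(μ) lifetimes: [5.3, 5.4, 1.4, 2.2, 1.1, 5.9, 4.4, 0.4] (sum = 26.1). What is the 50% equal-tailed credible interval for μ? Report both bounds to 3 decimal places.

[0.270, 0.408]

Posterior: Gamma(3+8, 5.8+26.1) = Gamma(11, 31.9) (shape, rate).
Equal-tailed 50% interval: Gamma(11, 31.9) quantiles at 0.25 and 0.75.
Posterior mean ≈ 0.345, SD ≈ 0.104; a Normal approximation gives roughly [0.275, 0.415].
Exact: lower = 0.270; upper = 0.408.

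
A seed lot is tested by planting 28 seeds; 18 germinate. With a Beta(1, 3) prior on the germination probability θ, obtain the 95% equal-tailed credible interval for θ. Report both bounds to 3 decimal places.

Posterior: Beta(1+18, 3+10) = Beta(19, 13).
Equal-tailed 95% interval: the 0.025 and 0.975 quantiles of Beta(19, 13).
Posterior mean ≈ 0.594, SD ≈ 0.085; a Normal approximation gives roughly [0.426, 0.761].
Exact: F⁻¹(0.025) = 0.422; F⁻¹(0.975) = 0.755.

[0.422, 0.755]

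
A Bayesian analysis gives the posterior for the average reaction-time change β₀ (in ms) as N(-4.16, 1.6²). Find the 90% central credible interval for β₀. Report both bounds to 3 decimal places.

The posterior is symmetric, so the 90% equal-tailed interval is β₀ = -4.16 ± z·1.6 with z = 1.645.
Half-width: 1.645 × 1.6 = 2.632.
-4.16 − 2.632 = -6.792; -4.16 + 2.632 = -1.528.

[-6.792, -1.528]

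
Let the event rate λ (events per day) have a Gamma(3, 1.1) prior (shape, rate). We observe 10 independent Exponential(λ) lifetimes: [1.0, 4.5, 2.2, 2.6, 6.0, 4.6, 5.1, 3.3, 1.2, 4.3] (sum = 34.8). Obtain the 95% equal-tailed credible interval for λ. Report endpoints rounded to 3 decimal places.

[0.193, 0.584]

Posterior: Gamma(3+10, 1.1+34.8) = Gamma(13, 35.9) (shape, rate).
Equal-tailed 95% interval: Gamma(13, 35.9) quantiles at 0.025 and 0.975.
Posterior mean ≈ 0.362, SD ≈ 0.100; a Normal approximation gives roughly [0.165, 0.559].
Exact: lower = 0.193; upper = 0.584.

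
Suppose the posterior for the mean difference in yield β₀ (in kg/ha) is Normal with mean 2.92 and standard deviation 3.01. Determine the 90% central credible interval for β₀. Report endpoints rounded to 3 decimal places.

[-2.031, 7.871]

The posterior is symmetric, so the 90% equal-tailed interval is β₀ = 2.92 ± z·3.01 with z = 1.645.
Half-width: 1.645 × 3.01 = 4.951.
2.92 − 4.951 = -2.031; 2.92 + 4.951 = 7.871.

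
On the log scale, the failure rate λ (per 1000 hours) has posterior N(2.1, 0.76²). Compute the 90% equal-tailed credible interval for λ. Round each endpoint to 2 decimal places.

[2.34, 28.51]

On the log scale the 90% interval is 2.1 ± 1.645 × 0.76 = [0.8499, 3.3501].
Exponentiate: [e^0.8499, e^3.3501] = [2.34, 28.51].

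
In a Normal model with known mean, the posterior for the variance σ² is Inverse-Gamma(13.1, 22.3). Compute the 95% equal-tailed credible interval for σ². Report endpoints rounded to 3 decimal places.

[1.057, 3.188]

Inverse-Gamma(13.1, 22.3) quantiles: F⁻¹(0.025) and F⁻¹(0.975).
Equivalently, 1/σ² ~ Gamma(13.1, rate = 22.3); invert its 0.975 and 0.025 quantiles.
Posterior mean ≈ 1.843, SD ≈ 0.553; a Normal approximation gives roughly [0.759, 2.927].
Exact: lower = 1.057; upper = 3.188.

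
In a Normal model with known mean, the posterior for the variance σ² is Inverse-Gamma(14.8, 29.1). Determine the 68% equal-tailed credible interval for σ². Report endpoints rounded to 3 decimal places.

Inverse-Gamma(14.8, 29.1) quantiles: F⁻¹(0.16) and F⁻¹(0.84).
Equivalently, 1/σ² ~ Gamma(14.8, rate = 29.1); invert its 0.84 and 0.16 quantiles.
Posterior mean ≈ 2.109, SD ≈ 0.589; a Normal approximation gives roughly [1.523, 2.695].
Exact: lower = 1.566; upper = 2.642.

[1.566, 2.642]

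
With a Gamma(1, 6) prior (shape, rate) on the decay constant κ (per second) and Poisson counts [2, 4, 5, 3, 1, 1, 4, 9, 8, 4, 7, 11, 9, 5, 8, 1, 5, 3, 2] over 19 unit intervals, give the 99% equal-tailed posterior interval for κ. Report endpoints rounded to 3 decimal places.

Posterior: Gamma(1+92, 6+19) = Gamma(93, 25) (shape, rate).
Equal-tailed 99% interval: Gamma(93, 25) quantiles at 0.005 and 0.995.
Posterior mean ≈ 3.720, SD ≈ 0.386; a Normal approximation gives roughly [2.726, 4.714].
Exact: lower = 2.802; upper = 4.789.

[2.802, 4.789]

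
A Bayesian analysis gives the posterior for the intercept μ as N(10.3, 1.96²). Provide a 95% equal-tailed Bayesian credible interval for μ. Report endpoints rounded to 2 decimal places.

The posterior is symmetric, so the 95% equal-tailed interval is μ = 10.3 ± z·1.96 with z = 1.960.
Half-width: 1.960 × 1.96 = 3.84.
10.3 − 3.84 = 6.46; 10.3 + 3.84 = 14.14.

[6.46, 14.14]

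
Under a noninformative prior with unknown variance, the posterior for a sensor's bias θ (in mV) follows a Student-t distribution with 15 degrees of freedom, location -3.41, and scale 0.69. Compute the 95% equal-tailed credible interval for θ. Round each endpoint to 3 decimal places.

[-4.881, -1.939]

The t_15 distribution is symmetric; the 95% interval is -3.41 ± t·0.69 with t_{0.975,15} = 2.131.
Half-width: 2.131 × 0.69 = 1.471.
-3.41 − 1.471 = -4.881; -3.41 + 1.471 = -1.939.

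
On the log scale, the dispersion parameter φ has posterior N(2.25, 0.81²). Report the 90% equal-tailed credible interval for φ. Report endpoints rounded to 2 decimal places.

On the log scale the 90% interval is 2.25 ± 1.645 × 0.81 = [0.9177, 3.5823].
Exponentiate: [e^0.9177, e^3.5823] = [2.50, 35.96].

[2.50, 35.96]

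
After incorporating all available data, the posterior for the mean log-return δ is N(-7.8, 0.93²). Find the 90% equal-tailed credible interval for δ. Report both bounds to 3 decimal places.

The posterior is symmetric, so the 90% equal-tailed interval is δ = -7.8 ± z·0.93 with z = 1.645.
Half-width: 1.645 × 0.93 = 1.530.
-7.8 − 1.530 = -9.330; -7.8 + 1.530 = -6.270.

[-9.330, -6.270]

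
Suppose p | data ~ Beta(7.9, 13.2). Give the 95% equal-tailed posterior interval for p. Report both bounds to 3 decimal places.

[0.186, 0.585]

Posterior: Beta(7.9, 13.2).
Equal-tailed 95% interval: the 0.025 and 0.975 quantiles of Beta(7.9, 13.2).
Posterior mean ≈ 0.374, SD ≈ 0.103; a Normal approximation gives roughly [0.173, 0.576].
Exact: F⁻¹(0.025) = 0.186; F⁻¹(0.975) = 0.585.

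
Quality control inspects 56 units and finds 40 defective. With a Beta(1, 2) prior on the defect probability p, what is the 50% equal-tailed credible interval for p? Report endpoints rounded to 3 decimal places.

[0.656, 0.737]

Posterior: Beta(1+40, 2+16) = Beta(41, 18).
Equal-tailed 50% interval: the 0.25 and 0.75 quantiles of Beta(41, 18).
Posterior mean ≈ 0.695, SD ≈ 0.059; a Normal approximation gives roughly [0.655, 0.735].
Exact: F⁻¹(0.25) = 0.656; F⁻¹(0.75) = 0.737.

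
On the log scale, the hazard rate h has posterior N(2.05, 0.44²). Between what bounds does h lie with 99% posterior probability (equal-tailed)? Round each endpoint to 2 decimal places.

[2.50, 24.13]

On the log scale the 99% interval is 2.05 ± 2.576 × 0.44 = [0.9166, 3.1834].
Exponentiate: [e^0.9166, e^3.1834] = [2.50, 24.13].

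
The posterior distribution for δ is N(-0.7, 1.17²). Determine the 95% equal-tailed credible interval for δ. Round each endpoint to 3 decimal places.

[-2.993, 1.593]

The posterior is symmetric, so the 95% equal-tailed interval is δ = -0.7 ± z·1.17 with z = 1.960.
Half-width: 1.960 × 1.17 = 2.293.
-0.7 − 2.293 = -2.993; -0.7 + 2.293 = 1.593.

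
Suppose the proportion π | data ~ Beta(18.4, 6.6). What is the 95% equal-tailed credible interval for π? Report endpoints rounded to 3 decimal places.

Posterior: Beta(18.4, 6.6).
Equal-tailed 95% interval: the 0.025 and 0.975 quantiles of Beta(18.4, 6.6).
Posterior mean ≈ 0.736, SD ≈ 0.086; a Normal approximation gives roughly [0.567, 0.905].
Exact: F⁻¹(0.025) = 0.551; F⁻¹(0.975) = 0.885.

[0.551, 0.885]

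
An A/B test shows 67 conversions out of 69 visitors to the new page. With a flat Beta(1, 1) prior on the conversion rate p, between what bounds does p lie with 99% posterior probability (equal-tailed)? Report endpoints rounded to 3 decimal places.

[0.874, 0.995]

Posterior: Beta(1+67, 1+2) = Beta(68, 3).
Equal-tailed 99% interval: the 0.005 and 0.995 quantiles of Beta(68, 3).
Posterior mean ≈ 0.958, SD ≈ 0.024; a Normal approximation gives roughly [0.897, 1.019].
Exact: F⁻¹(0.005) = 0.874; F⁻¹(0.995) = 0.995.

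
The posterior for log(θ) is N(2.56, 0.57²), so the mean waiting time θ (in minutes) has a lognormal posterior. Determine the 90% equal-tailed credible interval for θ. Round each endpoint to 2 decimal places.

[5.07, 33.03]

On the log scale the 90% interval is 2.56 ± 1.645 × 0.57 = [1.6224, 3.4976].
Exponentiate: [e^1.6224, e^3.4976] = [5.07, 33.03].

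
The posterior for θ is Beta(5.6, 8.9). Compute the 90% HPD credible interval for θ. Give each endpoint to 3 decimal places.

The posterior is unimodal and skewed, so the HPD interval has equal density at both endpoints and is the shortest 90% interval.
Solving f(0.181) = f(0.587) with F(0.587) − F(0.181) = 0.90 gives [0.181, 0.587].
For comparison, the equal-tailed interval is [0.192, 0.599]; the HPD is narrower and shifted toward the mode.

[0.181, 0.587]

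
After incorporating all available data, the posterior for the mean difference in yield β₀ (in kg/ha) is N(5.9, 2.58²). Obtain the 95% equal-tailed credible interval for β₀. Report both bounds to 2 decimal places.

[0.84, 10.96]

The posterior is symmetric, so the 95% equal-tailed interval is β₀ = 5.9 ± z·2.58 with z = 1.960.
Half-width: 1.960 × 2.58 = 5.06.
5.9 − 5.06 = 0.84; 5.9 + 5.06 = 10.96.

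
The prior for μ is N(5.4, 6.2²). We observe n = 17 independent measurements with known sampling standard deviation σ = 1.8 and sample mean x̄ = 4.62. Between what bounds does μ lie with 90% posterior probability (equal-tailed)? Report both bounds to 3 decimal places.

Posterior precision = 1/6.2² + 17/1.8² = 0.0260 + 5.2469 = 5.2729, so posterior SD = 0.4355.
Posterior mean = (5.4/6.2² + 17·4.62/1.8²) / 5.2729 = 4.6238.
Interval: 4.6238 ± 1.645 × 0.4355 → [3.908, 5.340].

[3.908, 5.340]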